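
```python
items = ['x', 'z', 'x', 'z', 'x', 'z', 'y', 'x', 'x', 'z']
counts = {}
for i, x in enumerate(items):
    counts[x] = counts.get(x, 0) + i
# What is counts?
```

Initial: counts = {}, items = ['x', 'z', 'x', 'z', 'x', 'z', 'y', 'x', 'x', 'z']
i=0, x='x': counts = {'x': 0}
i=1, x='z': counts = {'x': 0, 'z': 1}
i=2, x='x': counts = {'x': 2, 'z': 1}
i=3, x='z': counts = {'x': 2, 'z': 4}
i=4, x='x': counts = {'x': 6, 'z': 4}
i=5, x='z': counts = {'x': 6, 'z': 9}
i=6, x='y': counts = {'x': 6, 'z': 9, 'y': 6}
i=7, x='x': counts = {'x': 13, 'z': 9, 'y': 6}
i=8, x='x': counts = {'x': 21, 'z': 9, 'y': 6}
i=9, x='z': counts = {'x': 21, 'z': 18, 'y': 6}

{'x': 21, 'z': 18, 'y': 6}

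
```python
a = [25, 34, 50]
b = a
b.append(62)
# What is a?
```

After line 1: a = [25, 34, 50]
After line 2 (b = a is an alias, same object): a = [25, 34, 50], b = [25, 34, 50]
After line 3 (b.append mutates the shared list): a = [25, 34, 50, 62], b = [25, 34, 50, 62]

[25, 34, 50, 62]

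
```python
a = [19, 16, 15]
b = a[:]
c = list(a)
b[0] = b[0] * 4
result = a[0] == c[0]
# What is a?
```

After line 1: a = [19, 16, 15]
After line 2 (b = a[:], copy): a = [19, 16, 15], b = [19, 16, 15]
After line 3 (c = list(a) is a copy, new object): c = [19, 16, 15]
After line 4 (b[0] = 19 * 4 = 76; only b mutates (copy)): a = [19, 16, 15], b = [76, 16, 15], c = [19, 16, 15]
After line 5 (a[0] = 19, c[0] = 19; result = True)

[19, 16, 15]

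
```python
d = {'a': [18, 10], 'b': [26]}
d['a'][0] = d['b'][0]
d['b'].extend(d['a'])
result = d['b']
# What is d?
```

After line 1: d = {'a': [18, 10], 'b': [26]}
After line 2 (a[0] = b[0] = 26): d = {'a': [26, 10], 'b': [26]}
After line 3 (b.extend(a) appends [26, 10]): d = {'a': [26, 10], 'b': [26, 26, 10]}
After line 4: result = d['b'] = [26, 26, 10]

{'a': [26, 10], 'b': [26, 26, 10]}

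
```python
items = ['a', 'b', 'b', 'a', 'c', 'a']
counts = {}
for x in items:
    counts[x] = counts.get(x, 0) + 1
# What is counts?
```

Initial: counts = {}, items = ['a', 'b', 'b', 'a', 'c', 'a']
See 'a': counts = {'a': 1}
See 'b': counts = {'a': 1, 'b': 1}
See 'b': counts = {'a': 1, 'b': 2}
See 'a': counts = {'a': 2, 'b': 2}
See 'c': counts = {'a': 2, 'b': 2, 'c': 1}
See 'a': counts = {'a': 3, 'b': 2, 'c': 1}

{'a': 3, 'b': 2, 'c': 1}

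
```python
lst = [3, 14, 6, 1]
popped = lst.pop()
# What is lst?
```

[3, 14, 6]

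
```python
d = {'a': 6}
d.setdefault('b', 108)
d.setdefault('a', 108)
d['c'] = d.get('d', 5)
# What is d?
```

After line 1: d = {'a': 6}
After line 2 (setdefault adds 'b'=108): d = {'a': 6, 'b': 108}
After line 3 (setdefault 'a' no-op, already exists): d = {'a': 6, 'b': 108}
After line 4 (get('d', 5) returns default since 'd' not in d): d = {'a': 6, 'b': 108, 'c': 5}

{'a': 6, 'b': 108, 'c': 5}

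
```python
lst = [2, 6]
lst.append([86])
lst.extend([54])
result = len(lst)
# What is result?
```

After line 1: lst = [2, 6]
After line 2 (append adds [86] as single element): lst = [2, 6, [86]]
After line 3 (extend unpacks [54], adds 54): lst = [2, 6, [86], 54]
After line 4: result = len(lst) = 4

4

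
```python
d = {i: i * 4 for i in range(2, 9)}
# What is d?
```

{2: 8, 3: 12, 4: 16, 5: 20, 6: 24, 7: 28, 8: 32}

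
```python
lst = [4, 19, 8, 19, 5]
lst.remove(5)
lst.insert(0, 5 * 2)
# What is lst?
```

After line 1: lst = [4, 19, 8, 19, 5]
After line 2 (remove first 5): lst = [4, 19, 8, 19]
After line 3 (insert 10 at index 0): lst = [10, 4, 19, 8, 19]

[10, 4, 19, 8, 19]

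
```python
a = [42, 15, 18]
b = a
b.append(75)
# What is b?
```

After line 1: a = [42, 15, 18]
After line 2 (b = a is an alias, same object): a = [42, 15, 18], b = [42, 15, 18]
After line 3 (b.append mutates the shared list): a = [42, 15, 18, 75], b = [42, 15, 18, 75]

[42, 15, 18, 75]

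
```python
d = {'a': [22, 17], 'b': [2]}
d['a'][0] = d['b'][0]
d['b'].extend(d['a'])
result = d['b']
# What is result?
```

After line 1: d = {'a': [22, 17], 'b': [2]}
After line 2 (a[0] = b[0] = 2): d = {'a': [2, 17], 'b': [2]}
After line 3 (b.extend(a) appends [2, 17]): d = {'a': [2, 17], 'b': [2, 2, 17]}
After line 4: result = d['b'] = [2, 2, 17]

[2, 2, 17]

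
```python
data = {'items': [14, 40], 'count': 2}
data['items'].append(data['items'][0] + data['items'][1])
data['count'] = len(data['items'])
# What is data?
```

After line 1: data = {'items': [14, 40], 'count': 2}
After line 2 (append 14 + 40 = 54): data = {'items': [14, 40, 54], 'count': 2}
After line 3 (count = len(items) = 3): data = {'items': [14, 40, 54], 'count': 3}

{'items': [14, 40, 54], 'count': 3}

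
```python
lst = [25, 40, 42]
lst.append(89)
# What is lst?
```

[25, 40, 42, 89]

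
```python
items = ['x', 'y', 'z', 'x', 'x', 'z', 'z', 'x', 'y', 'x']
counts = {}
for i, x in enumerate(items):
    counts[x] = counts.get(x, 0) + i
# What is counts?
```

Initial: counts = {}, items = ['x', 'y', 'z', 'x', 'x', 'z', 'z', 'x', 'y', 'x']
i=0, x='x': counts = {'x': 0}
i=1, x='y': counts = {'x': 0, 'y': 1}
i=2, x='z': counts = {'x': 0, 'y': 1, 'z': 2}
i=3, x='x': counts = {'x': 3, 'y': 1, 'z': 2}
i=4, x='x': counts = {'x': 7, 'y': 1, 'z': 2}
i=5, x='z': counts = {'x': 7, 'y': 1, 'z': 7}
i=6, x='z': counts = {'x': 7, 'y': 1, 'z': 13}
i=7, x='x': counts = {'x': 14, 'y': 1, 'z': 13}
i=8, x='y': counts = {'x': 14, 'y': 9, 'z': 13}
i=9, x='x': counts = {'x': 23, 'y': 9, 'z': 13}

{'x': 23, 'y': 9, 'z': 13}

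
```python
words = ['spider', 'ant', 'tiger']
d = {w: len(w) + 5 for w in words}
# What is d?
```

{'spider': 11, 'ant': 8, 'tiger': 10}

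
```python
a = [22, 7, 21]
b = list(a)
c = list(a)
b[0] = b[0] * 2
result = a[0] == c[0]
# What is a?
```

After line 1: a = [22, 7, 21]
After line 2 (b = list(a), copy): a = [22, 7, 21], b = [22, 7, 21]
After line 3 (c = list(a) is a copy, new object): c = [22, 7, 21]
After line 4 (b[0] = 22 * 2 = 44; only b mutates (copy)): a = [22, 7, 21], b = [44, 7, 21], c = [22, 7, 21]
After line 5 (a[0] = 22, c[0] = 22; result = True)

[22, 7, 21]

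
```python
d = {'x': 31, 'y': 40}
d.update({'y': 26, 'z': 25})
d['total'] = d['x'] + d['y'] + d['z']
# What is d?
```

After line 1: d = {'x': 31, 'y': 40}
After line 2 (y overwritten, z added): d = {'x': 31, 'y': 26, 'z': 25}
After line 3 (total = 31 + 26 + 25 = 82): d = {'x': 31, 'y': 26, 'z': 25, 'total': 82}

{'x': 31, 'y': 26, 'z': 25, 'total': 82}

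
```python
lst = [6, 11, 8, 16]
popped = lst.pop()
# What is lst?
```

[6, 11, 8]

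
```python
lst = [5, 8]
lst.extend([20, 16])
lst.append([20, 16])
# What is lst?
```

After line 1: lst = [5, 8]
After line 2 (extend unpacks [20, 16]): lst = [5, 8, 20, 16]
After line 3 (append adds [20, 16] as single element): lst = [5, 8, 20, 16, [20, 16]]

[5, 8, 20, 16, [20, 16]]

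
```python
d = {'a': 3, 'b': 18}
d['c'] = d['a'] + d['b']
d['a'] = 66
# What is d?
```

After line 1: d = {'a': 3, 'b': 18}
After line 2 (d['c'] = 3 + 18): d = {'a': 3, 'b': 18, 'c': 21}
After line 3: d = {'a': 66, 'b': 18, 'c': 21}

{'a': 66, 'b': 18, 'c': 21}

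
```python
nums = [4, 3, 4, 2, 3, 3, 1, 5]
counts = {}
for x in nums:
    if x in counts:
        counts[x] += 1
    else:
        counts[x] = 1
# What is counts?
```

Initial: counts = {}, nums = [4, 3, 4, 2, 3, 3, 1, 5]
See 4: counts = {4: 1}
See 3: counts = {4: 1, 3: 1}
See 4: counts = {4: 2, 3: 1}
See 2: counts = {4: 2, 3: 1, 2: 1}
See 3: counts = {4: 2, 3: 2, 2: 1}
See 3: counts = {4: 2, 3: 3, 2: 1}
See 1: counts = {4: 2, 3: 3, 2: 1, 1: 1}
See 5: counts = {4: 2, 3: 3, 2: 1, 1: 1, 5: 1}

{4: 2, 3: 3, 2: 1, 1: 1, 5: 1}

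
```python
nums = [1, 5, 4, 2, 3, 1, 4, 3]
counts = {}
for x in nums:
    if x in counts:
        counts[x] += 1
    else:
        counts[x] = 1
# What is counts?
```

Initial: counts = {}, nums = [1, 5, 4, 2, 3, 1, 4, 3]
See 1: counts = {1: 1}
See 5: counts = {1: 1, 5: 1}
See 4: counts = {1: 1, 5: 1, 4: 1}
See 2: counts = {1: 1, 5: 1, 4: 1, 2: 1}
See 3: counts = {1: 1, 5: 1, 4: 1, 2: 1, 3: 1}
See 1: counts = {1: 2, 5: 1, 4: 1, 2: 1, 3: 1}
See 4: counts = {1: 2, 5: 1, 4: 2, 2: 1, 3: 1}
See 3: counts = {1: 2, 5: 1, 4: 2, 2: 1, 3: 2}

{1: 2, 5: 1, 4: 2, 2: 1, 3: 2}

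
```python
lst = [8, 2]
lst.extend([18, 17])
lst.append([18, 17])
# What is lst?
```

After line 1: lst = [8, 2]
After line 2 (extend unpacks [18, 17]): lst = [8, 2, 18, 17]
After line 3 (append adds [18, 17] as single element): lst = [8, 2, 18, 17, [18, 17]]

[8, 2, 18, 17, [18, 17]]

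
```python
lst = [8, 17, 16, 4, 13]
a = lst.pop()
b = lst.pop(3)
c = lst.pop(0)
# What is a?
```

After line 1: lst = [8, 17, 16, 4, 13]
After line 2 (pop() -> a = 13): lst = [8, 17, 16, 4]
After line 3 (pop(3) -> b = 4): lst = [8, 17, 16]
After line 4 (pop(0) -> c = 8): lst = [17, 16]

13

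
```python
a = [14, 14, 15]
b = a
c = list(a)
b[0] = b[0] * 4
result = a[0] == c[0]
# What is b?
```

After line 1: a = [14, 14, 15]
After line 2 (b = a, alias): a = [14, 14, 15], b = [14, 14, 15]
After line 3 (c = list(a) is a copy, new object): c = [14, 14, 15]
After line 4 (b[0] = 14 * 4 = 56; mutates shared a/b): a = b = [56, 14, 15], c = [14, 14, 15]
After line 5 (a[0] = 56, c[0] = 14; result = False)

[56, 14, 15]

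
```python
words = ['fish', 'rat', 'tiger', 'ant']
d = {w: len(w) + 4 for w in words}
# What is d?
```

{'fish': 8, 'rat': 7, 'tiger': 9, 'ant': 7}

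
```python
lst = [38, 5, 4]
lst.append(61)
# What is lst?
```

[38, 5, 4, 61]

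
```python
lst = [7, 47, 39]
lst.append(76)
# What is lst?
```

[7, 47, 39, 76]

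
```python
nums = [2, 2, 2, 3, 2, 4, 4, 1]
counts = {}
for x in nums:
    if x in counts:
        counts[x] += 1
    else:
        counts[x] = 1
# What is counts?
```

Initial: counts = {}, nums = [2, 2, 2, 3, 2, 4, 4, 1]
See 2: counts = {2: 1}
See 2: counts = {2: 2}
See 2: counts = {2: 3}
See 3: counts = {2: 3, 3: 1}
See 2: counts = {2: 4, 3: 1}
See 4: counts = {2: 4, 3: 1, 4: 1}
See 4: counts = {2: 4, 3: 1, 4: 2}
See 1: counts = {2: 4, 3: 1, 4: 2, 1: 1}

{2: 4, 3: 1, 4: 2, 1: 1}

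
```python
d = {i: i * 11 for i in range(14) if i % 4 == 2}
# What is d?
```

{2: 22, 6: 66, 10: 110}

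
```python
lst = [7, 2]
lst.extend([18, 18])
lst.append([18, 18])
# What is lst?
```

After line 1: lst = [7, 2]
After line 2 (extend unpacks [18, 18]): lst = [7, 2, 18, 18]
After line 3 (append adds [18, 18] as single element): lst = [7, 2, 18, 18, [18, 18]]

[7, 2, 18, 18, [18, 18]]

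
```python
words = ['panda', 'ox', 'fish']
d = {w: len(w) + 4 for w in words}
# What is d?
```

{'panda': 9, 'ox': 6, 'fish': 8}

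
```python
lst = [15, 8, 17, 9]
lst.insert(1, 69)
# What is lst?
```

[15, 69, 8, 17, 9]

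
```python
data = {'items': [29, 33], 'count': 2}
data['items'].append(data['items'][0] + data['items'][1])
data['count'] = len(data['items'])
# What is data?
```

After line 1: data = {'items': [29, 33], 'count': 2}
After line 2 (append 29 + 33 = 62): data = {'items': [29, 33, 62], 'count': 2}
After line 3 (count = len(items) = 3): data = {'items': [29, 33, 62], 'count': 3}

{'items': [29, 33, 62], 'count': 3}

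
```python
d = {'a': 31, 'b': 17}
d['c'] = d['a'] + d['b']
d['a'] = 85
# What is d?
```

After line 1: d = {'a': 31, 'b': 17}
After line 2 (d['c'] = 31 + 17): d = {'a': 31, 'b': 17, 'c': 48}
After line 3: d = {'a': 85, 'b': 17, 'c': 48}

{'a': 85, 'b': 17, 'c': 48}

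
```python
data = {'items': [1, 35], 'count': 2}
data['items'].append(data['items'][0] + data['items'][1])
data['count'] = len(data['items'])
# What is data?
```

After line 1: data = {'items': [1, 35], 'count': 2}
After line 2 (append 1 + 35 = 36): data = {'items': [1, 35, 36], 'count': 2}
After line 3 (count = len(items) = 3): data = {'items': [1, 35, 36], 'count': 3}

{'items': [1, 35, 36], 'count': 3}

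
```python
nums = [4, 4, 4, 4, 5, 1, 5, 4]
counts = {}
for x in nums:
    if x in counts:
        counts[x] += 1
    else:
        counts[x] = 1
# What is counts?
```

Initial: counts = {}, nums = [4, 4, 4, 4, 5, 1, 5, 4]
See 4: counts = {4: 1}
See 4: counts = {4: 2}
See 4: counts = {4: 3}
See 4: counts = {4: 4}
See 5: counts = {4: 4, 5: 1}
See 1: counts = {4: 4, 5: 1, 1: 1}
See 5: counts = {4: 4, 5: 2, 1: 1}
See 4: counts = {4: 5, 5: 2, 1: 1}

{4: 5, 5: 2, 1: 1}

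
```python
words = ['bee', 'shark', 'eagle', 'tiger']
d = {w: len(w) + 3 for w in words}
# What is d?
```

{'bee': 6, 'shark': 8, 'eagle': 8, 'tiger': 8}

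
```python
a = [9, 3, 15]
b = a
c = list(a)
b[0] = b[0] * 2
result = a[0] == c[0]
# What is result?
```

After line 1: a = [9, 3, 15]
After line 2 (b = a, alias): a = [9, 3, 15], b = [9, 3, 15]
After line 3 (c = list(a) is a copy, new object): c = [9, 3, 15]
After line 4 (b[0] = 9 * 2 = 18; mutates shared a/b): a = b = [18, 3, 15], c = [9, 3, 15]
After line 5 (a[0] = 18, c[0] = 9; result = False)

False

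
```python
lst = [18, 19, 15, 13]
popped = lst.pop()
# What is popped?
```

13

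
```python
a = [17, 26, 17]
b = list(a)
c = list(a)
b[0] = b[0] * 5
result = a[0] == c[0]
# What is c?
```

After line 1: a = [17, 26, 17]
After line 2 (b = list(a), copy): a = [17, 26, 17], b = [17, 26, 17]
After line 3 (c = list(a) is a copy, new object): c = [17, 26, 17]
After line 4 (b[0] = 17 * 5 = 85; only b mutates (copy)): a = [17, 26, 17], b = [85, 26, 17], c = [17, 26, 17]
After line 5 (a[0] = 17, c[0] = 17; result = True)

[17, 26, 17]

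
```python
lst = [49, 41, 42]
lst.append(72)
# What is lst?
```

[49, 41, 42, 72]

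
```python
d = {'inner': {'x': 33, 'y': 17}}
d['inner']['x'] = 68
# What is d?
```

After line 1: d = {'inner': {'x': 33, 'y': 17}}
After line 2 (inner x overwritten): d = {'inner': {'x': 68, 'y': 17}}

{'inner': {'x': 68, 'y': 17}}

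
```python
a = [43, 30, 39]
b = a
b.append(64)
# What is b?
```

After line 1: a = [43, 30, 39]
After line 2 (b = a is an alias, same object): a = [43, 30, 39], b = [43, 30, 39]
After line 3 (b.append mutates the shared list): a = [43, 30, 39, 64], b = [43, 30, 39, 64]

[43, 30, 39, 64]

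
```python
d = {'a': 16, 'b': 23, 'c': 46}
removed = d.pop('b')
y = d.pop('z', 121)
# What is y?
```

After line 1: d = {'a': 16, 'b': 23, 'c': 46}
After line 2 (pop 'b' returns 23): d = {'a': 16, 'c': 46}, removed = 23
After line 3 (pop 'z' missing, returns default 121): d = {'a': 16, 'c': 46}, y = 121

121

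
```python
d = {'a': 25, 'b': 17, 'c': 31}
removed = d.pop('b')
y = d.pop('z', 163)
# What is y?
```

After line 1: d = {'a': 25, 'b': 17, 'c': 31}
After line 2 (pop 'b' returns 17): d = {'a': 25, 'c': 31}, removed = 17
After line 3 (pop 'z' missing, returns default 163): d = {'a': 25, 'c': 31}, y = 163

163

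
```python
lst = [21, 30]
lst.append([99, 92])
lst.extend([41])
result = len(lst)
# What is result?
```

After line 1: lst = [21, 30]
After line 2 (append adds [99, 92] as single element): lst = [21, 30, [99, 92]]
After line 3 (extend unpacks [41], adds 41): lst = [21, 30, [99, 92], 41]
After line 4: result = len(lst) = 4

4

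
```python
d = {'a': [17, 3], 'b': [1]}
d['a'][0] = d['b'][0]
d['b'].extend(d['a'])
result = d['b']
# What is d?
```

After line 1: d = {'a': [17, 3], 'b': [1]}
After line 2 (a[0] = b[0] = 1): d = {'a': [1, 3], 'b': [1]}
After line 3 (b.extend(a) appends [1, 3]): d = {'a': [1, 3], 'b': [1, 1, 3]}
After line 4: result = d['b'] = [1, 1, 3]

{'a': [1, 3], 'b': [1, 1, 3]}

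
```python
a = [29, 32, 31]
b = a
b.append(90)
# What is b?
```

After line 1: a = [29, 32, 31]
After line 2 (b = a is an alias, same object): a = [29, 32, 31], b = [29, 32, 31]
After line 3 (b.append mutates the shared list): a = [29, 32, 31, 90], b = [29, 32, 31, 90]

[29, 32, 31, 90]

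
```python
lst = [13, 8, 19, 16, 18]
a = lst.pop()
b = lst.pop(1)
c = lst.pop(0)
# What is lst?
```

After line 1: lst = [13, 8, 19, 16, 18]
After line 2 (pop() -> a = 18): lst = [13, 8, 19, 16]
After line 3 (pop(1) -> b = 8): lst = [13, 19, 16]
After line 4 (pop(0) -> c = 13): lst = [19, 16]

[19, 16]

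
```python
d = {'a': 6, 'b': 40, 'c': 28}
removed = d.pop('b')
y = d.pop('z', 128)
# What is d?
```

After line 1: d = {'a': 6, 'b': 40, 'c': 28}
After line 2 (pop 'b' returns 40): d = {'a': 6, 'c': 28}, removed = 40
After line 3 (pop 'z' missing, returns default 128): d = {'a': 6, 'c': 28}, y = 128

{'a': 6, 'c': 28}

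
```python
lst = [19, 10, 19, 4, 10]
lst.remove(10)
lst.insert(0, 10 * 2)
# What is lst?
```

After line 1: lst = [19, 10, 19, 4, 10]
After line 2 (remove first 10): lst = [19, 19, 4, 10]
After line 3 (insert 20 at index 0): lst = [20, 19, 19, 4, 10]

[20, 19, 19, 4, 10]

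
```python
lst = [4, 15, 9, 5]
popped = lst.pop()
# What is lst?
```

[4, 15, 9]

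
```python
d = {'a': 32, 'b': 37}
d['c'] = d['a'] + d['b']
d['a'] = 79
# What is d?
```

After line 1: d = {'a': 32, 'b': 37}
After line 2 (d['c'] = 32 + 37): d = {'a': 32, 'b': 37, 'c': 69}
After line 3: d = {'a': 79, 'b': 37, 'c': 69}

{'a': 79, 'b': 37, 'c': 69}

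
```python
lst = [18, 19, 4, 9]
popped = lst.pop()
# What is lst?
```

[18, 19, 4]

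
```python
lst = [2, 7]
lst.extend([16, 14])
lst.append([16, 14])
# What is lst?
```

After line 1: lst = [2, 7]
After line 2 (extend unpacks [16, 14]): lst = [2, 7, 16, 14]
After line 3 (append adds [16, 14] as single element): lst = [2, 7, 16, 14, [16, 14]]

[2, 7, 16, 14, [16, 14]]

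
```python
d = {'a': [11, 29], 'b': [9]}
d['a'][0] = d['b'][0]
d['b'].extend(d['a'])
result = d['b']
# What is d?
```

After line 1: d = {'a': [11, 29], 'b': [9]}
After line 2 (a[0] = b[0] = 9): d = {'a': [9, 29], 'b': [9]}
After line 3 (b.extend(a) appends [9, 29]): d = {'a': [9, 29], 'b': [9, 9, 29]}
After line 4: result = d['b'] = [9, 9, 29]

{'a': [9, 29], 'b': [9, 9, 29]}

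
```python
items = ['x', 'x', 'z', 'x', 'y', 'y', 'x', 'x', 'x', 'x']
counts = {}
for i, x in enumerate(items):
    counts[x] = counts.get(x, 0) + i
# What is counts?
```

Initial: counts = {}, items = ['x', 'x', 'z', 'x', 'y', 'y', 'x', 'x', 'x', 'x']
i=0, x='x': counts = {'x': 0}
i=1, x='x': counts = {'x': 1}
i=2, x='z': counts = {'x': 1, 'z': 2}
i=3, x='x': counts = {'x': 4, 'z': 2}
i=4, x='y': counts = {'x': 4, 'z': 2, 'y': 4}
i=5, x='y': counts = {'x': 4, 'z': 2, 'y': 9}
i=6, x='x': counts = {'x': 10, 'z': 2, 'y': 9}
i=7, x='x': counts = {'x': 17, 'z': 2, 'y': 9}
i=8, x='x': counts = {'x': 25, 'z': 2, 'y': 9}
i=9, x='x': counts = {'x': 34, 'z': 2, 'y': 9}

{'x': 34, 'z': 2, 'y': 9}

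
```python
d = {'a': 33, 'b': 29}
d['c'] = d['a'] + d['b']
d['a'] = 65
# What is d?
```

After line 1: d = {'a': 33, 'b': 29}
After line 2 (d['c'] = 33 + 29): d = {'a': 33, 'b': 29, 'c': 62}
After line 3: d = {'a': 65, 'b': 29, 'c': 62}

{'a': 65, 'b': 29, 'c': 62}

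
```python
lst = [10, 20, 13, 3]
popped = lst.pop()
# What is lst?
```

[10, 20, 13]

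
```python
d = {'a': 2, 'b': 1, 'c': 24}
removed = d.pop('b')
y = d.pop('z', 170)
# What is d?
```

After line 1: d = {'a': 2, 'b': 1, 'c': 24}
After line 2 (pop 'b' returns 1): d = {'a': 2, 'c': 24}, removed = 1
After line 3 (pop 'z' missing, returns default 170): d = {'a': 2, 'c': 24}, y = 170

{'a': 2, 'c': 24}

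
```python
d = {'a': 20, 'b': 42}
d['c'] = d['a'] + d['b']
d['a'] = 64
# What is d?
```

After line 1: d = {'a': 20, 'b': 42}
After line 2 (d['c'] = 20 + 42): d = {'a': 20, 'b': 42, 'c': 62}
After line 3: d = {'a': 64, 'b': 42, 'c': 62}

{'a': 64, 'b': 42, 'c': 62}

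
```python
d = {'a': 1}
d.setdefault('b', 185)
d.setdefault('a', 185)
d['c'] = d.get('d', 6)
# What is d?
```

After line 1: d = {'a': 1}
After line 2 (setdefault adds 'b'=185): d = {'a': 1, 'b': 185}
After line 3 (setdefault 'a' no-op, already exists): d = {'a': 1, 'b': 185}
After line 4 (get('d', 6) returns default since 'd' not in d): d = {'a': 1, 'b': 185, 'c': 6}

{'a': 1, 'b': 185, 'c': 6}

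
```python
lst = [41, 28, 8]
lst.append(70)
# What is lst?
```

[41, 28, 8, 70]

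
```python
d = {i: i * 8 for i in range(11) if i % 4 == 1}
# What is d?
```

{1: 8, 5: 40, 9: 72}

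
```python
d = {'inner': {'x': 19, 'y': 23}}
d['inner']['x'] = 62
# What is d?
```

After line 1: d = {'inner': {'x': 19, 'y': 23}}
After line 2 (inner x overwritten): d = {'inner': {'x': 62, 'y': 23}}

{'inner': {'x': 62, 'y': 23}}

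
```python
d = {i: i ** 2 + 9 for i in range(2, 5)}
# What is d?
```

{2: 13, 3: 18, 4: 25}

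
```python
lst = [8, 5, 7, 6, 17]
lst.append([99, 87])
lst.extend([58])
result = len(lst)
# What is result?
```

After line 1: lst = [8, 5, 7, 6, 17]
After line 2 (append adds [99, 87] as single element): lst = [8, 5, 7, 6, 17, [99, 87]]
After line 3 (extend unpacks [58], adds 58): lst = [8, 5, 7, 6, 17, [99, 87], 58]
After line 4: result = len(lst) = 7

7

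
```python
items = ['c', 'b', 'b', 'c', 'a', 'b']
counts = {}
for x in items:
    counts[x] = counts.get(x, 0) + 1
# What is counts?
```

Initial: counts = {}, items = ['c', 'b', 'b', 'c', 'a', 'b']
See 'c': counts = {'c': 1}
See 'b': counts = {'c': 1, 'b': 1}
See 'b': counts = {'c': 1, 'b': 2}
See 'c': counts = {'c': 2, 'b': 2}
See 'a': counts = {'c': 2, 'b': 2, 'a': 1}
See 'b': counts = {'c': 2, 'b': 3, 'a': 1}

{'c': 2, 'b': 3, 'a': 1}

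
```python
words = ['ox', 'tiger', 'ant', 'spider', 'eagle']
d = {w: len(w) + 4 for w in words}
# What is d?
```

{'ox': 6, 'tiger': 9, 'ant': 7, 'spider': 10, 'eagle': 9}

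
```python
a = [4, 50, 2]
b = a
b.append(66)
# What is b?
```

After line 1: a = [4, 50, 2]
After line 2 (b = a is an alias, same object): a = [4, 50, 2], b = [4, 50, 2]
After line 3 (b.append mutates the shared list): a = [4, 50, 2, 66], b = [4, 50, 2, 66]

[4, 50, 2, 66]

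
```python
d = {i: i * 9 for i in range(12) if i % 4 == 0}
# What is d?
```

{0: 0, 4: 36, 8: 72}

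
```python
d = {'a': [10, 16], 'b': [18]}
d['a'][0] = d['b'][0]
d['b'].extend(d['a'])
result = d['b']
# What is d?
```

After line 1: d = {'a': [10, 16], 'b': [18]}
After line 2 (a[0] = b[0] = 18): d = {'a': [18, 16], 'b': [18]}
After line 3 (b.extend(a) appends [18, 16]): d = {'a': [18, 16], 'b': [18, 18, 16]}
After line 4: result = d['b'] = [18, 18, 16]

{'a': [18, 16], 'b': [18, 18, 16]}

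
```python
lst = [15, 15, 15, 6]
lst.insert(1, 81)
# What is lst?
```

[15, 81, 15, 15, 6]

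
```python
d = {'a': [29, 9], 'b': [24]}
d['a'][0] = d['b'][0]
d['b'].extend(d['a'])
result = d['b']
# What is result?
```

After line 1: d = {'a': [29, 9], 'b': [24]}
After line 2 (a[0] = b[0] = 24): d = {'a': [24, 9], 'b': [24]}
After line 3 (b.extend(a) appends [24, 9]): d = {'a': [24, 9], 'b': [24, 24, 9]}
After line 4: result = d['b'] = [24, 24, 9]

[24, 24, 9]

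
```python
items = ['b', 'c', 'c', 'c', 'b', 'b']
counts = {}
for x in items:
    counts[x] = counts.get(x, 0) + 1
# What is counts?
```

Initial: counts = {}, items = ['b', 'c', 'c', 'c', 'b', 'b']
See 'b': counts = {'b': 1}
See 'c': counts = {'b': 1, 'c': 1}
See 'c': counts = {'b': 1, 'c': 2}
See 'c': counts = {'b': 1, 'c': 3}
See 'b': counts = {'b': 2, 'c': 3}
See 'b': counts = {'b': 3, 'c': 3}

{'b': 3, 'c': 3}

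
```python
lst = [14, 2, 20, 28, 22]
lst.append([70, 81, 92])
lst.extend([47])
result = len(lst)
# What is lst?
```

After line 1: lst = [14, 2, 20, 28, 22]
After line 2 (append adds [70, 81, 92] as single element): lst = [14, 2, 20, 28, 22, [70, 81, 92]]
After line 3 (extend unpacks [47], adds 47): lst = [14, 2, 20, 28, 22, [70, 81, 92], 47]
After line 4: result = len(lst) = 7

[14, 2, 20, 28, 22, [70, 81, 92], 47]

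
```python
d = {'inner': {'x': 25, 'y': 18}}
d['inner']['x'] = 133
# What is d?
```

After line 1: d = {'inner': {'x': 25, 'y': 18}}
After line 2 (inner x overwritten): d = {'inner': {'x': 133, 'y': 18}}

{'inner': {'x': 133, 'y': 18}}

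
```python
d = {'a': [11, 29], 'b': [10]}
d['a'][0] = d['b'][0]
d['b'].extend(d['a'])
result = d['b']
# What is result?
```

After line 1: d = {'a': [11, 29], 'b': [10]}
After line 2 (a[0] = b[0] = 10): d = {'a': [10, 29], 'b': [10]}
After line 3 (b.extend(a) appends [10, 29]): d = {'a': [10, 29], 'b': [10, 10, 29]}
After line 4: result = d['b'] = [10, 10, 29]

[10, 10, 29]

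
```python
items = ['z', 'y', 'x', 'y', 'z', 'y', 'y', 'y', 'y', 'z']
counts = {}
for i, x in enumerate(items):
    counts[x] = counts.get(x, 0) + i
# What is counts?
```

Initial: counts = {}, items = ['z', 'y', 'x', 'y', 'z', 'y', 'y', 'y', 'y', 'z']
i=0, x='z': counts = {'z': 0}
i=1, x='y': counts = {'z': 0, 'y': 1}
i=2, x='x': counts = {'z': 0, 'y': 1, 'x': 2}
i=3, x='y': counts = {'z': 0, 'y': 4, 'x': 2}
i=4, x='z': counts = {'z': 4, 'y': 4, 'x': 2}
i=5, x='y': counts = {'z': 4, 'y': 9, 'x': 2}
i=6, x='y': counts = {'z': 4, 'y': 15, 'x': 2}
i=7, x='y': counts = {'z': 4, 'y': 22, 'x': 2}
i=8, x='y': counts = {'z': 4, 'y': 30, 'x': 2}
i=9, x='z': counts = {'z': 13, 'y': 30, 'x': 2}

{'z': 13, 'y': 30, 'x': 2}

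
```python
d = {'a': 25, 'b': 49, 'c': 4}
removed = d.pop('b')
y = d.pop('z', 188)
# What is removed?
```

After line 1: d = {'a': 25, 'b': 49, 'c': 4}
After line 2 (pop 'b' returns 49): d = {'a': 25, 'c': 4}, removed = 49
After line 3 (pop 'z' missing, returns default 188): d = {'a': 25, 'c': 4}, y = 188

49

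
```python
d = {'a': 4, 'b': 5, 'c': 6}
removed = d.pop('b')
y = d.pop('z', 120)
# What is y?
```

After line 1: d = {'a': 4, 'b': 5, 'c': 6}
After line 2 (pop 'b' returns 5): d = {'a': 4, 'c': 6}, removed = 5
After line 3 (pop 'z' missing, returns default 120): d = {'a': 4, 'c': 6}, y = 120

120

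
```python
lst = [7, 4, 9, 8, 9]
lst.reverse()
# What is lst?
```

[9, 8, 9, 4, 7]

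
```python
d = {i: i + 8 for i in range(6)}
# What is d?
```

{0: 8, 1: 9, 2: 10, 3: 11, 4: 12, 5: 13}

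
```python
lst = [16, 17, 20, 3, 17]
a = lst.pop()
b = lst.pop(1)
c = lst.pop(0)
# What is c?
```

After line 1: lst = [16, 17, 20, 3, 17]
After line 2 (pop() -> a = 17): lst = [16, 17, 20, 3]
After line 3 (pop(1) -> b = 17): lst = [16, 20, 3]
After line 4 (pop(0) -> c = 16): lst = [20, 3]

16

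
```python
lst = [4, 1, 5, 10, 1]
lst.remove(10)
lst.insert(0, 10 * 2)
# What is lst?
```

After line 1: lst = [4, 1, 5, 10, 1]
After line 2 (remove first 10): lst = [4, 1, 5, 1]
After line 3 (insert 20 at index 0): lst = [20, 4, 1, 5, 1]

[20, 4, 1, 5, 1]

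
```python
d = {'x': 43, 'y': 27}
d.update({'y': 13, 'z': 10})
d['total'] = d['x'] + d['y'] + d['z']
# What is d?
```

After line 1: d = {'x': 43, 'y': 27}
After line 2 (y overwritten, z added): d = {'x': 43, 'y': 13, 'z': 10}
After line 3 (total = 43 + 13 + 10 = 66): d = {'x': 43, 'y': 13, 'z': 10, 'total': 66}

{'x': 43, 'y': 13, 'z': 10, 'total': 66}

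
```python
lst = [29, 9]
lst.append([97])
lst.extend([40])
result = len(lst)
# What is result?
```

After line 1: lst = [29, 9]
After line 2 (append adds [97] as single element): lst = [29, 9, [97]]
After line 3 (extend unpacks [40], adds 40): lst = [29, 9, [97], 40]
After line 4: result = len(lst) = 4

4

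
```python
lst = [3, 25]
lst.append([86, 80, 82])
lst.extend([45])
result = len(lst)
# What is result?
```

After line 1: lst = [3, 25]
After line 2 (append adds [86, 80, 82] as single element): lst = [3, 25, [86, 80, 82]]
After line 3 (extend unpacks [45], adds 45): lst = [3, 25, [86, 80, 82], 45]
After line 4: result = len(lst) = 4

4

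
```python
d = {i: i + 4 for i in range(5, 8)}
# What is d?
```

{5: 9, 6: 10, 7: 11}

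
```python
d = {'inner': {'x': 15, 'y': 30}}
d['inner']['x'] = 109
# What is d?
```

After line 1: d = {'inner': {'x': 15, 'y': 30}}
After line 2 (inner x overwritten): d = {'inner': {'x': 109, 'y': 30}}

{'inner': {'x': 109, 'y': 30}}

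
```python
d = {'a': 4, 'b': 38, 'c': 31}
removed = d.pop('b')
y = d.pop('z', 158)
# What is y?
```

After line 1: d = {'a': 4, 'b': 38, 'c': 31}
After line 2 (pop 'b' returns 38): d = {'a': 4, 'c': 31}, removed = 38
After line 3 (pop 'z' missing, returns default 158): d = {'a': 4, 'c': 31}, y = 158

158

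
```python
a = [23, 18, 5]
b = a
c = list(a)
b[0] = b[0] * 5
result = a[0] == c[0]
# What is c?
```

After line 1: a = [23, 18, 5]
After line 2 (b = a, alias): a = [23, 18, 5], b = [23, 18, 5]
After line 3 (c = list(a) is a copy, new object): c = [23, 18, 5]
After line 4 (b[0] = 23 * 5 = 115; mutates shared a/b): a = b = [115, 18, 5], c = [23, 18, 5]
After line 5 (a[0] = 115, c[0] = 23; result = False)

[23, 18, 5]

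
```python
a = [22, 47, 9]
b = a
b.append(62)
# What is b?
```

After line 1: a = [22, 47, 9]
After line 2 (b = a is an alias, same object): a = [22, 47, 9], b = [22, 47, 9]
After line 3 (b.append mutates the shared list): a = [22, 47, 9, 62], b = [22, 47, 9, 62]

[22, 47, 9, 62]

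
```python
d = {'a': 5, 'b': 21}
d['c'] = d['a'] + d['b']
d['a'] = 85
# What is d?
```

After line 1: d = {'a': 5, 'b': 21}
After line 2 (d['c'] = 5 + 21): d = {'a': 5, 'b': 21, 'c': 26}
After line 3: d = {'a': 85, 'b': 21, 'c': 26}

{'a': 85, 'b': 21, 'c': 26}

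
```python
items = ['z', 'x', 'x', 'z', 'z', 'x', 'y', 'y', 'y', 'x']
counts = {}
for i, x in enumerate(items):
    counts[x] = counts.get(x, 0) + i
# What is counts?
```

Initial: counts = {}, items = ['z', 'x', 'x', 'z', 'z', 'x', 'y', 'y', 'y', 'x']
i=0, x='z': counts = {'z': 0}
i=1, x='x': counts = {'z': 0, 'x': 1}
i=2, x='x': counts = {'z': 0, 'x': 3}
i=3, x='z': counts = {'z': 3, 'x': 3}
i=4, x='z': counts = {'z': 7, 'x': 3}
i=5, x='x': counts = {'z': 7, 'x': 8}
i=6, x='y': counts = {'z': 7, 'x': 8, 'y': 6}
i=7, x='y': counts = {'z': 7, 'x': 8, 'y': 13}
i=8, x='y': counts = {'z': 7, 'x': 8, 'y': 21}
i=9, x='x': counts = {'z': 7, 'x': 17, 'y': 21}

{'z': 7, 'x': 17, 'y': 21}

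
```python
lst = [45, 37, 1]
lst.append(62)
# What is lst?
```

[45, 37, 1, 62]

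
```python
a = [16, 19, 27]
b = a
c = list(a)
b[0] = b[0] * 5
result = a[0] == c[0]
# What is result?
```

After line 1: a = [16, 19, 27]
After line 2 (b = a, alias): a = [16, 19, 27], b = [16, 19, 27]
After line 3 (c = list(a) is a copy, new object): c = [16, 19, 27]
After line 4 (b[0] = 16 * 5 = 80; mutates shared a/b): a = b = [80, 19, 27], c = [16, 19, 27]
After line 5 (a[0] = 80, c[0] = 16; result = False)

False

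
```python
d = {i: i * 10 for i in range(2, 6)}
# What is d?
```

{2: 20, 3: 30, 4: 40, 5: 50}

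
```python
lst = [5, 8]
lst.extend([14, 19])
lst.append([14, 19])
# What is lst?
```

After line 1: lst = [5, 8]
After line 2 (extend unpacks [14, 19]): lst = [5, 8, 14, 19]
After line 3 (append adds [14, 19] as single element): lst = [5, 8, 14, 19, [14, 19]]

[5, 8, 14, 19, [14, 19]]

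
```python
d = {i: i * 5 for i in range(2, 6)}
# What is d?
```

{2: 10, 3: 15, 4: 20, 5: 25}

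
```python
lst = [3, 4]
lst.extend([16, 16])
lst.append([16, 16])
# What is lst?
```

After line 1: lst = [3, 4]
After line 2 (extend unpacks [16, 16]): lst = [3, 4, 16, 16]
After line 3 (append adds [16, 16] as single element): lst = [3, 4, 16, 16, [16, 16]]

[3, 4, 16, 16, [16, 16]]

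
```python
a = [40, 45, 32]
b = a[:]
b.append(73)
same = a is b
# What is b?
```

After line 1: a = [40, 45, 32]
After line 2 (b = a[:] is a shallow copy, new object): a = [40, 45, 32], b = [40, 45, 32]
After line 3 (append only mutates b): a = [40, 45, 32], b = [40, 45, 32, 73]
After line 4 (same = a is b; different objects -> False): same = False

[40, 45, 32, 73]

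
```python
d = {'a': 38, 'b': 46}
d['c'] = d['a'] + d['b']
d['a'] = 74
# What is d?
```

After line 1: d = {'a': 38, 'b': 46}
After line 2 (d['c'] = 38 + 46): d = {'a': 38, 'b': 46, 'c': 84}
After line 3: d = {'a': 74, 'b': 46, 'c': 84}

{'a': 74, 'b': 46, 'c': 84}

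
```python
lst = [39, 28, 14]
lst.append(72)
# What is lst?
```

[39, 28, 14, 72]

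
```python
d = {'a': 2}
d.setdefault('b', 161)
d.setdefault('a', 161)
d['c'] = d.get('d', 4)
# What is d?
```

After line 1: d = {'a': 2}
After line 2 (setdefault adds 'b'=161): d = {'a': 2, 'b': 161}
After line 3 (setdefault 'a' no-op, already exists): d = {'a': 2, 'b': 161}
After line 4 (get('d', 4) returns default since 'd' not in d): d = {'a': 2, 'b': 161, 'c': 4}

{'a': 2, 'b': 161, 'c': 4}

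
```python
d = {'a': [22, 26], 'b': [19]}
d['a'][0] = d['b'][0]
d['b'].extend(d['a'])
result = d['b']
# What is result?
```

After line 1: d = {'a': [22, 26], 'b': [19]}
After line 2 (a[0] = b[0] = 19): d = {'a': [19, 26], 'b': [19]}
After line 3 (b.extend(a) appends [19, 26]): d = {'a': [19, 26], 'b': [19, 19, 26]}
After line 4: result = d['b'] = [19, 19, 26]

[19, 19, 26]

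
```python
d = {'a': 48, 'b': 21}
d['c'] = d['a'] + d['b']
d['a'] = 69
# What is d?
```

After line 1: d = {'a': 48, 'b': 21}
After line 2 (d['c'] = 48 + 21): d = {'a': 48, 'b': 21, 'c': 69}
After line 3: d = {'a': 69, 'b': 21, 'c': 69}

{'a': 69, 'b': 21, 'c': 69}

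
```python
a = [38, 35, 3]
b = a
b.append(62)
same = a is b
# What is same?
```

After line 1: a = [38, 35, 3]
After line 2 (b = a is an alias, same object): a = [38, 35, 3], b = [38, 35, 3]
After line 3 (b.append mutates the shared list): a = [38, 35, 3, 62], b = [38, 35, 3, 62]
After line 4 (same = a is b; same object -> True): same = True

True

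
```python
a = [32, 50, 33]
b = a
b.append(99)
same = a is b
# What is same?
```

After line 1: a = [32, 50, 33]
After line 2 (b = a is an alias, same object): a = [32, 50, 33], b = [32, 50, 33]
After line 3 (b.append mutates the shared list): a = [32, 50, 33, 99], b = [32, 50, 33, 99]
After line 4 (same = a is b; same object -> True): same = True

True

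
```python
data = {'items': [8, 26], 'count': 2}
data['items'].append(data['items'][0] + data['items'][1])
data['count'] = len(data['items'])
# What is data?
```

After line 1: data = {'items': [8, 26], 'count': 2}
After line 2 (append 8 + 26 = 34): data = {'items': [8, 26, 34], 'count': 2}
After line 3 (count = len(items) = 3): data = {'items': [8, 26, 34], 'count': 3}

{'items': [8, 26, 34], 'count': 3}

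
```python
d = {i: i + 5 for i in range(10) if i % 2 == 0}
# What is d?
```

{0: 5, 2: 7, 4: 9, 6: 11, 8: 13}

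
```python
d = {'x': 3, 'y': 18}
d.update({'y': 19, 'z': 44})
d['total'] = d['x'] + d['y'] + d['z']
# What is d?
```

After line 1: d = {'x': 3, 'y': 18}
After line 2 (y overwritten, z added): d = {'x': 3, 'y': 19, 'z': 44}
After line 3 (total = 3 + 19 + 44 = 66): d = {'x': 3, 'y': 19, 'z': 44, 'total': 66}

{'x': 3, 'y': 19, 'z': 44, 'total': 66}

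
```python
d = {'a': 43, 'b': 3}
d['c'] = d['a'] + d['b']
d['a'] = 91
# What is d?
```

After line 1: d = {'a': 43, 'b': 3}
After line 2 (d['c'] = 43 + 3): d = {'a': 43, 'b': 3, 'c': 46}
After line 3: d = {'a': 91, 'b': 3, 'c': 46}

{'a': 91, 'b': 3, 'c': 46}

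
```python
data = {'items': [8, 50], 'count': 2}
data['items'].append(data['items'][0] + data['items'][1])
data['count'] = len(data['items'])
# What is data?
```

After line 1: data = {'items': [8, 50], 'count': 2}
After line 2 (append 8 + 50 = 58): data = {'items': [8, 50, 58], 'count': 2}
After line 3 (count = len(items) = 3): data = {'items': [8, 50, 58], 'count': 3}

{'items': [8, 50, 58], 'count': 3}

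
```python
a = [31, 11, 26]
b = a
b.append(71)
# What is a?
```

After line 1: a = [31, 11, 26]
After line 2 (b = a is an alias, same object): a = [31, 11, 26], b = [31, 11, 26]
After line 3 (b.append mutates the shared list): a = [31, 11, 26, 71], b = [31, 11, 26, 71]

[31, 11, 26, 71]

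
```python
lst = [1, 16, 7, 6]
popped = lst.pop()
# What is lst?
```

[1, 16, 7]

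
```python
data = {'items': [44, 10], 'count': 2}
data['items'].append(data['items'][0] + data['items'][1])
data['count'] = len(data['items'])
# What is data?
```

After line 1: data = {'items': [44, 10], 'count': 2}
After line 2 (append 44 + 10 = 54): data = {'items': [44, 10, 54], 'count': 2}
After line 3 (count = len(items) = 3): data = {'items': [44, 10, 54], 'count': 3}

{'items': [44, 10, 54], 'count': 3}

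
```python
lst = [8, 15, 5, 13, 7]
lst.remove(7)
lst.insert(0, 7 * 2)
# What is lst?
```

After line 1: lst = [8, 15, 5, 13, 7]
After line 2 (remove first 7): lst = [8, 15, 5, 13]
After line 3 (insert 14 at index 0): lst = [14, 8, 15, 5, 13]

[14, 8, 15, 5, 13]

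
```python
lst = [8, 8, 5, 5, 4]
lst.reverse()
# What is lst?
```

[4, 5, 5, 8, 8]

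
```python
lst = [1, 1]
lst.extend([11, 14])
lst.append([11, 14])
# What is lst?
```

After line 1: lst = [1, 1]
After line 2 (extend unpacks [11, 14]): lst = [1, 1, 11, 14]
After line 3 (append adds [11, 14] as single element): lst = [1, 1, 11, 14, [11, 14]]

[1, 1, 11, 14, [11, 14]]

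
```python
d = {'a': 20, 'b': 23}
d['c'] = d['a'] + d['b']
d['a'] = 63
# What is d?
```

After line 1: d = {'a': 20, 'b': 23}
After line 2 (d['c'] = 20 + 23): d = {'a': 20, 'b': 23, 'c': 43}
After line 3: d = {'a': 63, 'b': 23, 'c': 43}

{'a': 63, 'b': 23, 'c': 43}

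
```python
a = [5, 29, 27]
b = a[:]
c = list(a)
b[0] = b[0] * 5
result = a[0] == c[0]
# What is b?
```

After line 1: a = [5, 29, 27]
After line 2 (b = a[:], copy): a = [5, 29, 27], b = [5, 29, 27]
After line 3 (c = list(a) is a copy, new object): c = [5, 29, 27]
After line 4 (b[0] = 5 * 5 = 25; only b mutates (copy)): a = [5, 29, 27], b = [25, 29, 27], c = [5, 29, 27]
After line 5 (a[0] = 5, c[0] = 5; result = True)

[25, 29, 27]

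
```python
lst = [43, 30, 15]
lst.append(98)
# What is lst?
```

[43, 30, 15, 98]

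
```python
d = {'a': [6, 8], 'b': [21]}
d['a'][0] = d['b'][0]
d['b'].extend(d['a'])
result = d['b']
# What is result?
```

After line 1: d = {'a': [6, 8], 'b': [21]}
After line 2 (a[0] = b[0] = 21): d = {'a': [21, 8], 'b': [21]}
After line 3 (b.extend(a) appends [21, 8]): d = {'a': [21, 8], 'b': [21, 21, 8]}
After line 4: result = d['b'] = [21, 21, 8]

[21, 21, 8]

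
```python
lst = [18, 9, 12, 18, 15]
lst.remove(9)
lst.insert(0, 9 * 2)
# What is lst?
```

After line 1: lst = [18, 9, 12, 18, 15]
After line 2 (remove first 9): lst = [18, 12, 18, 15]
After line 3 (insert 18 at index 0): lst = [18, 18, 12, 18, 15]

[18, 18, 12, 18, 15]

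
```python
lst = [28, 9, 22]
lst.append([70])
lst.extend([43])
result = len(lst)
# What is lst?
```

After line 1: lst = [28, 9, 22]
After line 2 (append adds [70] as single element): lst = [28, 9, 22, [70]]
After line 3 (extend unpacks [43], adds 43): lst = [28, 9, 22, [70], 43]
After line 4: result = len(lst) = 5

[28, 9, 22, [70], 43]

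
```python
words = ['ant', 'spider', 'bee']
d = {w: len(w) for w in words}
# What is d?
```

{'ant': 3, 'spider': 6, 'bee': 3}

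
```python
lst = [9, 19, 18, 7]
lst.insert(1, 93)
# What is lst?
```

[9, 93, 19, 18, 7]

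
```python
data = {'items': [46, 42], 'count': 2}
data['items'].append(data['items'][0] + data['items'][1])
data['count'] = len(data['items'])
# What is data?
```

After line 1: data = {'items': [46, 42], 'count': 2}
After line 2 (append 46 + 42 = 88): data = {'items': [46, 42, 88], 'count': 2}
After line 3 (count = len(items) = 3): data = {'items': [46, 42, 88], 'count': 3}

{'items': [46, 42, 88], 'count': 3}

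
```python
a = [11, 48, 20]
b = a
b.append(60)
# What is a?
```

After line 1: a = [11, 48, 20]
After line 2 (b = a is an alias, same object): a = [11, 48, 20], b = [11, 48, 20]
After line 3 (b.append mutates the shared list): a = [11, 48, 20, 60], b = [11, 48, 20, 60]

[11, 48, 20, 60]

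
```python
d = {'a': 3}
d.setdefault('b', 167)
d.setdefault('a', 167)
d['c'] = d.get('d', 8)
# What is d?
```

After line 1: d = {'a': 3}
After line 2 (setdefault adds 'b'=167): d = {'a': 3, 'b': 167}
After line 3 (setdefault 'a' no-op, already exists): d = {'a': 3, 'b': 167}
After line 4 (get('d', 8) returns default since 'd' not in d): d = {'a': 3, 'b': 167, 'c': 8}

{'a': 3, 'b': 167, 'c': 8}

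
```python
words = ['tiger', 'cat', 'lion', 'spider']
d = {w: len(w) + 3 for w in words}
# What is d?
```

{'tiger': 8, 'cat': 6, 'lion': 7, 'spider': 9}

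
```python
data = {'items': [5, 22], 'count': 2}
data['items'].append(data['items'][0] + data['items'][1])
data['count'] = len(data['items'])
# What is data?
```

After line 1: data = {'items': [5, 22], 'count': 2}
After line 2 (append 5 + 22 = 27): data = {'items': [5, 22, 27], 'count': 2}
After line 3 (count = len(items) = 3): data = {'items': [5, 22, 27], 'count': 3}

{'items': [5, 22, 27], 'count': 3}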